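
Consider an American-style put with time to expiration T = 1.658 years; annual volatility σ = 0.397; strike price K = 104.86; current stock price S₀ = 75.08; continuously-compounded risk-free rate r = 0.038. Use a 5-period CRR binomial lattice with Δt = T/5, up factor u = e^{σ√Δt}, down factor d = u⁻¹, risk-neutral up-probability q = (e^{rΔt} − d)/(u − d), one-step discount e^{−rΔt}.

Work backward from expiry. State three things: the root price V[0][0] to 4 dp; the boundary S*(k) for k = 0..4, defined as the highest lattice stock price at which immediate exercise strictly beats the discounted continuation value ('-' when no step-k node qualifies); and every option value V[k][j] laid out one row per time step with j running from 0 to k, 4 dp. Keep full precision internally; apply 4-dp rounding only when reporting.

Δt=0.33160, u=1.25685, d=0.79564, q=0.47059, disc=e^(-rΔt)=0.98748
k=5 terminal: V=max(K-S,0) → 80.9213 67.0445 45.1235 10.4954 0.0000 0.0000
k=4: j=0 S=30.0875 intr=74.7725 cont=73.4595 V=74.7725[EX]; j=1 S=47.5286 intr=57.3314 cont=56.0184 V=57.3314[EX]; j=2 S=75.0800 intr=29.7800 cont=28.4670 V=29.7800[EX]; j=3 S=118.6024 intr=0.0000 cont=5.4868 V=5.4868[hold]; j=4 S=187.3539 intr=0.0000 cont=0.0000 V=0.0000[hold]  S*(4)=75.0800
k=3: j=0 S=37.8155 intr=67.0445 cont=65.7314 V=67.0445[EX]; j=1 S=59.7365 intr=45.1235 cont=43.8105 V=45.1235[EX]; j=2 S=94.3646 intr=10.4954 cont=18.1182 V=18.1182[hold]; j=3 S=149.0659 intr=0.0000 cont=2.8684 V=2.8684[hold]  S*(3)=59.7365
k=2: j=0 S=47.5286 intr=57.3314 cont=56.0184 V=57.3314[EX]; j=1 S=75.0800 intr=29.7800 cont=32.0092 V=32.0092[hold]; j=2 S=118.6024 intr=0.0000 cont=10.8048 V=10.8048[hold]  S*(2)=47.5286
k=1: j=0 S=59.7365 intr=45.1235 cont=44.8464 V=45.1235[EX]; j=1 S=94.3646 intr=10.4954 cont=21.7548 V=21.7548[hold]  S*(1)=59.7365
k=0: j=0 S=75.0800 intr=29.7800 cont=33.6991 V=33.6991[hold]  S*(0)=-

price = 33.6991
boundary = - 59.7365 47.5286 59.7365 75.0800
tree:
33.6991
45.1235 21.7548
57.3314 32.0092 10.8048
67.0445 45.1235 18.1182 2.8684
74.7725 57.3314 29.7800 5.4868 0.0000
80.9213 67.0445 45.1235 10.4954 0.0000 0.0000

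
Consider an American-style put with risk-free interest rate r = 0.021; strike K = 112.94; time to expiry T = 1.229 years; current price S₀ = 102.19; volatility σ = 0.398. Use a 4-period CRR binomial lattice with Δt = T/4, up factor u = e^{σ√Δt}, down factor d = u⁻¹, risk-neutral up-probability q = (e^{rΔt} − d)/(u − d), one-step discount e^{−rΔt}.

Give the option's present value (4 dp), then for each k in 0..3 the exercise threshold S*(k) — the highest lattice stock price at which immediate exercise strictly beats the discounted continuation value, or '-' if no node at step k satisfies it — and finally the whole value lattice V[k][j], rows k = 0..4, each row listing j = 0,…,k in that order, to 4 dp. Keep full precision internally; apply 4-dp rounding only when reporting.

price = 23.7033
boundary = - - 65.7336 81.9592
tree:
23.7033
34.1449 11.7609
47.2064 19.2694 3.0988
60.2198 30.9808 5.7717 0.0000
70.6570 47.2064 10.7500 0.0000 0.0000

params: Δt=0.30725 u=1.24684 d=0.80203 q=0.45962 e^(-rΔt)=0.99357
t_4 payoffs: 70.6570 47.2064 10.7500 0.0000 0.0000
t_3: node(3,0) S=52.7202 payoff=60.2198 vs cont=59.4935 → 60.2198 [stop]  node(3,1) S=81.9592 payoff=30.9808 vs cont=30.2544 → 30.9808 [stop]  node(3,2) S=127.4145 payoff=0.0000 vs cont=5.7717 → 5.7717 [wait]  node(3,3) S=198.0797 payoff=0.0000 vs cont=0.0000 → 0.0000 [wait]  ⇒ S*(3)=81.9592
t_2: node(2,0) S=65.7336 payoff=47.2064 vs cont=46.4800 → 47.2064 [stop]  node(2,1) S=102.1900 payoff=10.7500 vs cont=19.2694 → 19.2694 [wait]  node(2,2) S=158.8655 payoff=0.0000 vs cont=3.0988 → 3.0988 [wait]  ⇒ S*(2)=65.7336
t_1: node(1,0) S=81.9592 payoff=30.9808 vs cont=34.1449 → 34.1449 [wait]  node(1,1) S=127.4145 payoff=0.0000 vs cont=11.7609 → 11.7609 [wait]  ⇒ S*(1)=-
t_0: node(0,0) S=102.1900 payoff=10.7500 vs cont=23.7033 → 23.7033 [wait]  ⇒ S*(0)=-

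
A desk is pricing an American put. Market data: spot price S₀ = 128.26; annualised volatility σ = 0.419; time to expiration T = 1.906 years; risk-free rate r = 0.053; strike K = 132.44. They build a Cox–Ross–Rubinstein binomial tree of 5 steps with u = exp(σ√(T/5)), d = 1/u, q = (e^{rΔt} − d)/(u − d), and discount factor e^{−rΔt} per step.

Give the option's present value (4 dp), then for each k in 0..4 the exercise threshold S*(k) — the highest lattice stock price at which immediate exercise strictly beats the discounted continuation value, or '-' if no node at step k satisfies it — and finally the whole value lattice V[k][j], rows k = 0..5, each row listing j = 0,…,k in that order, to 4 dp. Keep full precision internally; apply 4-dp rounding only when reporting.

price = 26.8777
boundary = - - 76.4523 59.0255 76.4523
tree:
26.8777
39.5580 14.0010
55.9877 23.0773 4.5590
73.4145 36.8251 8.8558 0.0000
86.8689 55.9877 17.2025 0.0000 0.0000
97.2565 73.4145 33.4159 0.0000 0.0000 0.0000

params: Δt=0.38120 u=1.29524 d=0.77206 q=0.47469 e^(-rΔt)=0.98000
t_5 payoffs: 97.2565 73.4145 33.4159 0.0000 0.0000 0.0000
t_4: node(4,0) S=45.5711 payoff=86.8689 vs cont=84.2200 → 86.8689 [stop]  node(4,1) S=76.4523 payoff=55.9877 vs cont=53.3388 → 55.9877 [stop]  node(4,2) S=128.2600 payoff=4.1800 vs cont=17.2025 → 17.2025 [wait]  node(4,3) S=215.1752 payoff=0.0000 vs cont=0.0000 → 0.0000 [wait]  node(4,4) S=360.9882 payoff=0.0000 vs cont=0.0000 → 0.0000 [wait]  ⇒ S*(4)=76.4523
t_3: node(3,0) S=59.0255 payoff=73.4145 vs cont=70.7656 → 73.4145 [stop]  node(3,1) S=99.0241 payoff=33.4159 vs cont=36.8251 → 36.8251 [wait]  node(3,2) S=166.1276 payoff=0.0000 vs cont=8.8558 → 8.8558 [wait]  node(3,3) S=278.7036 payoff=0.0000 vs cont=0.0000 → 0.0000 [wait]  ⇒ S*(3)=59.0255
t_2: node(2,0) S=76.4523 payoff=55.9877 vs cont=54.9248 → 55.9877 [stop]  node(2,1) S=128.2600 payoff=4.1800 vs cont=23.0773 → 23.0773 [wait]  node(2,2) S=215.1752 payoff=0.0000 vs cont=4.5590 → 4.5590 [wait]  ⇒ S*(2)=76.4523
t_1: node(1,0) S=99.0241 payoff=33.4159 vs cont=39.5580 → 39.5580 [wait]  node(1,1) S=166.1276 payoff=0.0000 vs cont=14.0010 → 14.0010 [wait]  ⇒ S*(1)=-
t_0: node(0,0) S=128.2600 payoff=4.1800 vs cont=26.8777 → 26.8777 [wait]  ⇒ S*(0)=-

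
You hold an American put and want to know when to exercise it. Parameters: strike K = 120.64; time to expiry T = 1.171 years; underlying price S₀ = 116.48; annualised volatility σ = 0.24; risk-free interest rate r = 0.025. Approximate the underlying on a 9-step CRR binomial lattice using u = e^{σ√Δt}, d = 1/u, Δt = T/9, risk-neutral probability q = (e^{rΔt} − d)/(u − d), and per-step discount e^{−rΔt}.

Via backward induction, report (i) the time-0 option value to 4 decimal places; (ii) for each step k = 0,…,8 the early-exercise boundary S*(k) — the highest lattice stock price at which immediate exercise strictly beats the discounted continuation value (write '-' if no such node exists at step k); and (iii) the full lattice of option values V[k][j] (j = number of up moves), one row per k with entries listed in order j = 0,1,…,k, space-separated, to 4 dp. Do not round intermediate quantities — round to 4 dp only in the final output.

price = 12.9989
boundary = - - - 89.8381 82.3879 89.8381 82.3879 89.8381 97.9620
tree:
12.9989
17.8783 8.1490
23.8587 11.9468 4.3613
30.8019 16.9926 6.9219 1.8002
38.2521 23.3376 10.6865 3.1597 0.4371
45.0844 30.8019 15.9412 5.4419 0.8721 0.0000
51.3502 38.2521 22.7715 9.1374 1.7399 0.0000 0.0000
57.0963 45.0844 30.8019 14.7987 3.4715 0.0000 0.0000 0.0000
62.3659 51.3502 38.2521 22.6780 6.9264 0.0000 0.0000 0.0000 0.0000
67.1985 57.0963 45.0844 30.8019 13.8196 0.0000 0.0000 0.0000 0.0000 0.0000

Δt=0.13011  u=1.09043  d=0.91707  q=0.49716  discount=0.99675
step 9 (expiry): payoffs max(K−S,0) = 67.1985 57.0963 45.0844 30.8019 13.8196 0.0000 0.0000 0.0000 0.0000 0.0000
step 8: (k=8,j=0): S=58.2741, (K−S)⁺=62.3659, hold=61.9741 ⇒ V=62.3659 exercise | (k=8,j=1): S=69.2898, (K−S)⁺=51.3502, hold=50.9584 ⇒ V=51.3502 exercise | (k=8,j=2): S=82.3879, (K−S)⁺=38.2521, hold=37.8603 ⇒ V=38.2521 exercise | (k=8,j=3): S=97.9620, (K−S)⁺=22.6780, hold=22.2863 ⇒ V=22.6780 exercise | (k=8,j=4): S=116.4800, (K−S)⁺=4.1600, hold=6.9264 ⇒ V=6.9264 continue | (k=8,j=5): S=138.4986, (K−S)⁺=0.0000, hold=0.0000 ⇒ V=0.0000 continue | (k=8,j=6): S=164.6794, (K−S)⁺=0.0000, hold=0.0000 ⇒ V=0.0000 continue | (k=8,j=7): S=195.8092, (K−S)⁺=0.0000, hold=0.0000 ⇒ V=0.0000 continue | (k=8,j=8): S=232.8236, (K−S)⁺=0.0000, hold=0.0000 ⇒ V=0.0000 continue  boundary S*=97.9620
step 7: (k=7,j=0): S=63.5437, (K−S)⁺=57.0963, hold=56.7045 ⇒ V=57.0963 exercise | (k=7,j=1): S=75.5556, (K−S)⁺=45.0844, hold=44.6926 ⇒ V=45.0844 exercise | (k=7,j=2): S=89.8381, (K−S)⁺=30.8019, hold=30.4101 ⇒ V=30.8019 exercise | (k=7,j=3): S=106.8204, (K−S)⁺=13.8196, hold=14.7987 ⇒ V=14.7987 continue | (k=7,j=4): S=127.0130, (K−S)⁺=0.0000, hold=3.4715 ⇒ V=3.4715 continue | (k=7,j=5): S=151.0227, (K−S)⁺=0.0000, hold=0.0000 ⇒ V=0.0000 continue | (k=7,j=6): S=179.5710, (K−S)⁺=0.0000, hold=0.0000 ⇒ V=0.0000 continue | (k=7,j=7): S=213.5158, (K−S)⁺=0.0000, hold=0.0000 ⇒ V=0.0000 continue  boundary S*=89.8381
step 6: (k=6,j=0): S=69.2898, (K−S)⁺=51.3502, hold=50.9584 ⇒ V=51.3502 exercise | (k=6,j=1): S=82.3879, (K−S)⁺=38.2521, hold=37.8603 ⇒ V=38.2521 exercise | (k=6,j=2): S=97.9620, (K−S)⁺=22.6780, hold=22.7715 ⇒ V=22.7715 continue | (k=6,j=3): S=116.4800, (K−S)⁺=4.1600, hold=9.1374 ⇒ V=9.1374 continue | (k=6,j=4): S=138.4986, (K−S)⁺=0.0000, hold=1.7399 ⇒ V=1.7399 continue | (k=6,j=5): S=164.6794, (K−S)⁺=0.0000, hold=0.0000 ⇒ V=0.0000 continue | (k=6,j=6): S=195.8092, (K−S)⁺=0.0000, hold=0.0000 ⇒ V=0.0000 continue  boundary S*=82.3879
step 5: (k=5,j=0): S=75.5556, (K−S)⁺=45.0844, hold=44.6926 ⇒ V=45.0844 exercise | (k=5,j=1): S=89.8381, (K−S)⁺=30.8019, hold=30.4564 ⇒ V=30.8019 exercise | (k=5,j=2): S=106.8204, (K−S)⁺=13.8196, hold=15.9412 ⇒ V=15.9412 continue | (k=5,j=3): S=127.0130, (K−S)⁺=0.0000, hold=5.4419 ⇒ V=5.4419 continue | (k=5,j=4): S=151.0227, (K−S)⁺=0.0000, hold=0.8721 ⇒ V=0.8721 continue | (k=5,j=5): S=179.5710, (K−S)⁺=0.0000, hold=0.0000 ⇒ V=0.0000 continue  boundary S*=89.8381
step 4: (k=4,j=0): S=82.3879, (K−S)⁺=38.2521, hold=37.8603 ⇒ V=38.2521 exercise | (k=4,j=1): S=97.9620, (K−S)⁺=22.6780, hold=23.3376 ⇒ V=23.3376 continue | (k=4,j=2): S=116.4800, (K−S)⁺=4.1600, hold=10.6865 ⇒ V=10.6865 continue | (k=4,j=3): S=138.4986, (K−S)⁺=0.0000, hold=3.1597 ⇒ V=3.1597 continue | (k=4,j=4): S=164.6794, (K−S)⁺=0.0000, hold=0.4371 ⇒ V=0.4371 continue  boundary S*=82.3879
step 3: (k=3,j=0): S=89.8381, (K−S)⁺=30.8019, hold=30.7370 ⇒ V=30.8019 exercise | (k=3,j=1): S=106.8204, (K−S)⁺=13.8196, hold=16.9926 ⇒ V=16.9926 continue | (k=3,j=2): S=127.0130, (K−S)⁺=0.0000, hold=6.9219 ⇒ V=6.9219 continue | (k=3,j=3): S=151.0227, (K−S)⁺=0.0000, hold=1.8002 ⇒ V=1.8002 continue  boundary S*=89.8381
step 2: (k=2,j=0): S=97.9620, (K−S)⁺=22.6780, hold=23.8587 ⇒ V=23.8587 continue | (k=2,j=1): S=116.4800, (K−S)⁺=4.1600, hold=11.9468 ⇒ V=11.9468 continue | (k=2,j=2): S=138.4986, (K−S)⁺=0.0000, hold=4.3613 ⇒ V=4.3613 continue  boundary S*=-
step 1: (k=1,j=0): S=106.8204, (K−S)⁺=13.8196, hold=17.8783 ⇒ V=17.8783 continue | (k=1,j=1): S=127.0130, (K−S)⁺=0.0000, hold=8.1490 ⇒ V=8.1490 continue  boundary S*=-
step 0: (k=0,j=0): S=116.4800, (K−S)⁺=4.1600, hold=12.9989 ⇒ V=12.9989 continue  boundary S*=-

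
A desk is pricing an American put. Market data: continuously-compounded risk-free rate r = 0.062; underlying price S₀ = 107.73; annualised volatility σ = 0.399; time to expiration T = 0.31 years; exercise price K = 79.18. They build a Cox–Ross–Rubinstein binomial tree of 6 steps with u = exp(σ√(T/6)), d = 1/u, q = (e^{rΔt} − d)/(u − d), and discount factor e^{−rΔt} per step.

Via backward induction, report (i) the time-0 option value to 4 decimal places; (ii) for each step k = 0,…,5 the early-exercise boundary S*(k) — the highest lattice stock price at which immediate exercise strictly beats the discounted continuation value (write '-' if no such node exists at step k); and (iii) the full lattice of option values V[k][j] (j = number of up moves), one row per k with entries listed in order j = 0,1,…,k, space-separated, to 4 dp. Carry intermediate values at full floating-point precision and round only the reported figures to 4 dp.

price = 0.6838
boundary = - - - - - 68.4538
tree:
0.6838
1.2244 0.1366
2.1664 0.2714 0.0000
3.7751 0.5392 0.0000 0.0000
6.4494 1.0712 0.0000 0.0000 0.0000
10.7262 2.1281 0.0000 0.0000 0.0000 0.0000
16.6614 4.2277 0.0000 0.0000 0.0000 0.0000 0.0000

Δt=0.05167  u=1.09493  d=0.91330  q=0.49501  discount=0.99680
step 6 (expiry): payoffs max(K−S,0) = 16.6614 4.2277 0.0000 0.0000 0.0000 0.0000 0.0000
step 5: (k=5,j=0): S=68.4538, (K−S)⁺=10.7262, hold=10.4730 ⇒ V=10.7262 exercise | (k=5,j=1): S=82.0679, (K−S)⁺=0.0000, hold=2.1281 ⇒ V=2.1281 continue | (k=5,j=2): S=98.3895, (K−S)⁺=0.0000, hold=0.0000 ⇒ V=0.0000 continue | (k=5,j=3): S=117.9572, (K−S)⁺=0.0000, hold=0.0000 ⇒ V=0.0000 continue | (k=5,j=4): S=141.4166, (K−S)⁺=0.0000, hold=0.0000 ⇒ V=0.0000 continue | (k=5,j=5): S=169.5415, (K−S)⁺=0.0000, hold=0.0000 ⇒ V=0.0000 continue  boundary S*=68.4538
step 4: (k=4,j=0): S=74.9523, (K−S)⁺=4.2277, hold=6.4494 ⇒ V=6.4494 continue | (k=4,j=1): S=89.8589, (K−S)⁺=0.0000, hold=1.0712 ⇒ V=1.0712 continue | (k=4,j=2): S=107.7300, (K−S)⁺=0.0000, hold=0.0000 ⇒ V=0.0000 continue | (k=4,j=3): S=129.1553, (K−S)⁺=0.0000, hold=0.0000 ⇒ V=0.0000 continue | (k=4,j=4): S=154.8418, (K−S)⁺=0.0000, hold=0.0000 ⇒ V=0.0000 continue  boundary S*=-
step 3: (k=3,j=0): S=82.0679, (K−S)⁺=0.0000, hold=3.7751 ⇒ V=3.7751 continue | (k=3,j=1): S=98.3895, (K−S)⁺=0.0000, hold=0.5392 ⇒ V=0.5392 continue | (k=3,j=2): S=117.9572, (K−S)⁺=0.0000, hold=0.0000 ⇒ V=0.0000 continue | (k=3,j=3): S=141.4166, (K−S)⁺=0.0000, hold=0.0000 ⇒ V=0.0000 continue  boundary S*=-
step 2: (k=2,j=0): S=89.8589, (K−S)⁺=0.0000, hold=2.1664 ⇒ V=2.1664 continue | (k=2,j=1): S=107.7300, (K−S)⁺=0.0000, hold=0.2714 ⇒ V=0.2714 continue | (k=2,j=2): S=129.1553, (K−S)⁺=0.0000, hold=0.0000 ⇒ V=0.0000 continue  boundary S*=-
step 1: (k=1,j=0): S=98.3895, (K−S)⁺=0.0000, hold=1.2244 ⇒ V=1.2244 continue | (k=1,j=1): S=117.9572, (K−S)⁺=0.0000, hold=0.1366 ⇒ V=0.1366 continue  boundary S*=-
step 0: (k=0,j=0): S=107.7300, (K−S)⁺=0.0000, hold=0.6838 ⇒ V=0.6838 continue  boundary S*=-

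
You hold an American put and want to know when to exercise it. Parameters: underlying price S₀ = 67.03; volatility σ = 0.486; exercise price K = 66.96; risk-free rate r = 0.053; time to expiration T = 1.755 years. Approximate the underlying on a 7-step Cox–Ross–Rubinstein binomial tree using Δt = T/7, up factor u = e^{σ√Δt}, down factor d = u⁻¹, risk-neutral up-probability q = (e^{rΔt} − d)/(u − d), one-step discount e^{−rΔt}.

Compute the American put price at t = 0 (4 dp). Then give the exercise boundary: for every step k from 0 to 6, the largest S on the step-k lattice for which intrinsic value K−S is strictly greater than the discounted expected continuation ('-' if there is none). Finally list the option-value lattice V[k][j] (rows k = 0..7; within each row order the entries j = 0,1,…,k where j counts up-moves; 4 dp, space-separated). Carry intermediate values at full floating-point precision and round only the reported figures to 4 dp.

Δt=0.25071, u=1.27551, d=0.78400, q=0.46668, disc=e^(-rΔt)=0.98680
k=7 terminal: V=max(K-S,0) → 54.7566 47.1060 34.6590 14.4085 0.0000 0.0000 0.0000 0.0000
k=6: j=0 S=15.5655 intr=51.3945 cont=50.5106 V=51.3945[EX]; j=1 S=25.3240 intr=41.6360 cont=40.7521 V=41.6360[EX]; j=2 S=41.2003 intr=25.7597 cont=24.8758 V=25.7597[EX]; j=3 S=67.0300 intr=0.0000 cont=7.5830 V=7.5830[hold]; j=4 S=109.0530 intr=0.0000 cont=0.0000 V=0.0000[hold]; j=5 S=177.4214 intr=0.0000 cont=0.0000 V=0.0000[hold]; j=6 S=288.6520 intr=0.0000 cont=0.0000 V=0.0000[hold]  S*(6)=41.2003
k=5: j=0 S=19.8540 intr=47.1060 cont=46.2221 V=47.1060[EX]; j=1 S=32.3010 intr=34.6590 cont=33.7751 V=34.6590[EX]; j=2 S=52.5515 intr=14.4085 cont=17.0490 V=17.0490[hold]; j=3 S=85.4975 intr=0.0000 cont=3.9908 V=3.9908[hold]; j=4 S=139.0983 intr=0.0000 cont=0.0000 V=0.0000[hold]; j=5 S=226.3030 intr=0.0000 cont=0.0000 V=0.0000[hold]  S*(5)=32.3010
k=4: j=0 S=25.3240 intr=41.6360 cont=40.7521 V=41.6360[EX]; j=1 S=41.2003 intr=25.7597 cont=26.0918 V=26.0918[hold]; j=2 S=67.0300 intr=0.0000 cont=10.8104 V=10.8104[hold]; j=3 S=109.0530 intr=0.0000 cont=2.1003 V=2.1003[hold]; j=4 S=177.4214 intr=0.0000 cont=0.0000 V=0.0000[hold]  S*(4)=25.3240
k=3: j=0 S=32.3010 intr=34.6590 cont=33.9280 V=34.6590[EX]; j=1 S=52.5515 intr=14.4085 cont=18.7100 V=18.7100[hold]; j=2 S=85.4975 intr=0.0000 cont=6.6566 V=6.6566[hold]; j=3 S=139.0983 intr=0.0000 cont=1.1053 V=1.1053[hold]  S*(3)=32.3010
k=2: j=0 S=41.2003 intr=25.7597 cont=26.8567 V=26.8567[hold]; j=1 S=67.0300 intr=0.0000 cont=12.9122 V=12.9122[hold]; j=2 S=109.0530 intr=0.0000 cont=4.0123 V=4.0123[hold]  S*(2)=-
k=1: j=0 S=52.5515 intr=14.4085 cont=20.0805 V=20.0805[hold]; j=1 S=85.4975 intr=0.0000 cont=8.6432 V=8.6432[hold]  S*(1)=-
k=0: j=0 S=67.0300 intr=0.0000 cont=14.5484 V=14.5484[hold]  S*(0)=-

price = 14.5484
boundary = - - - 32.3010 25.3240 32.3010 41.2003
tree:
14.5484
20.0805 8.6432
26.8567 12.9122 4.0123
34.6590 18.7100 6.6566 1.1053
41.6360 26.0918 10.8104 2.1003 0.0000
47.1060 34.6590 17.0490 3.9908 0.0000 0.0000
51.3945 41.6360 25.7597 7.5830 0.0000 0.0000 0.0000
54.7566 47.1060 34.6590 14.4085 0.0000 0.0000 0.0000 0.0000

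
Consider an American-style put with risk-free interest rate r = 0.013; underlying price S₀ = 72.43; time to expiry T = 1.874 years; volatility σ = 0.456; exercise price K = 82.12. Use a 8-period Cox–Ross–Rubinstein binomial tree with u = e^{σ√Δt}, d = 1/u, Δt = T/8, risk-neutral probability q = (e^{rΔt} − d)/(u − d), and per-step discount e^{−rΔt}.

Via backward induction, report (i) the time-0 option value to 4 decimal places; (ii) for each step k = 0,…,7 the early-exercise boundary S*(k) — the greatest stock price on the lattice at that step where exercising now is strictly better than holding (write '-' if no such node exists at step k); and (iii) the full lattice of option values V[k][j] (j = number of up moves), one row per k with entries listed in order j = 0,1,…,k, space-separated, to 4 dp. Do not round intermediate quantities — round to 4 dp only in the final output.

price = 23.4380
boundary = - - - - 29.9586 37.3569 46.5822 58.0857
tree:
23.4380
30.0062 15.6299
37.3004 21.3617 8.7834
44.8833 28.3552 13.0238 3.6996
52.1614 36.3587 18.8393 6.0582 0.8639
58.0945 44.7631 26.4106 9.7834 1.5810 0.0000
62.8526 52.1614 35.5378 15.5186 2.8933 0.0000 0.0000
66.6684 58.0945 44.7631 24.0343 5.2949 0.0000 0.0000 0.0000
69.7285 62.8526 52.1614 35.5378 9.6900 0.0000 0.0000 0.0000 0.0000

params: Δt=0.23425 u=1.24695 d=0.80196 q=0.45190 e^(-rΔt)=0.99696
t_8 payoffs: 69.7285 62.8526 52.1614 35.5378 9.6900 0.0000 0.0000 0.0000 0.0000
t_7: node(7,0) S=15.4516 payoff=66.6684 vs cont=66.4187 → 66.6684 [stop]  node(7,1) S=24.0255 payoff=58.0945 vs cont=57.8448 → 58.0945 [stop]  node(7,2) S=37.3569 payoff=44.7631 vs cont=44.5134 → 44.7631 [stop]  node(7,3) S=58.0857 payoff=24.0343 vs cont=23.7846 → 24.0343 [stop]  node(7,4) S=90.3166 payoff=0.0000 vs cont=5.2949 → 5.2949 [wait]  node(7,5) S=140.4321 payoff=0.0000 vs cont=0.0000 → 0.0000 [wait]  node(7,6) S=218.3559 payoff=0.0000 vs cont=0.0000 → 0.0000 [wait]  node(7,7) S=339.5186 payoff=0.0000 vs cont=0.0000 → 0.0000 [wait]  ⇒ S*(7)=58.0857
t_6: node(6,0) S=19.2674 payoff=62.8526 vs cont=62.6029 → 62.8526 [stop]  node(6,1) S=29.9586 payoff=52.1614 vs cont=51.9117 → 52.1614 [stop]  node(6,2) S=46.5822 payoff=35.5378 vs cont=35.2881 → 35.5378 [stop]  node(6,3) S=72.4300 payoff=9.6900 vs cont=15.5186 → 15.5186 [wait]  node(6,4) S=112.6204 payoff=0.0000 vs cont=2.8933 → 2.8933 [wait]  node(6,5) S=175.1119 payoff=0.0000 vs cont=0.0000 → 0.0000 [wait]  node(6,6) S=272.2791 payoff=0.0000 vs cont=0.0000 → 0.0000 [wait]  ⇒ S*(6)=46.5822
t_5: node(5,0) S=24.0255 payoff=58.0945 vs cont=57.8448 → 58.0945 [stop]  node(5,1) S=37.3569 payoff=44.7631 vs cont=44.5134 → 44.7631 [stop]  node(5,2) S=58.0857 payoff=24.0343 vs cont=26.4106 → 26.4106 [wait]  node(5,3) S=90.3166 payoff=0.0000 vs cont=9.7834 → 9.7834 [wait]  node(5,4) S=140.4321 payoff=0.0000 vs cont=1.5810 → 1.5810 [wait]  node(5,5) S=218.3559 payoff=0.0000 vs cont=0.0000 → 0.0000 [wait]  ⇒ S*(5)=37.3569
t_4: node(4,0) S=29.9586 payoff=52.1614 vs cont=51.9117 → 52.1614 [stop]  node(4,1) S=46.5822 payoff=35.5378 vs cont=36.3587 → 36.3587 [wait]  node(4,2) S=72.4300 payoff=9.6900 vs cont=18.8393 → 18.8393 [wait]  node(4,3) S=112.6204 payoff=0.0000 vs cont=6.0582 → 6.0582 [wait]  node(4,4) S=175.1119 payoff=0.0000 vs cont=0.8639 → 0.8639 [wait]  ⇒ S*(4)=29.9586
t_3: node(3,0) S=37.3569 payoff=44.7631 vs cont=44.8833 → 44.8833 [wait]  node(3,1) S=58.0857 payoff=24.0343 vs cont=28.3552 → 28.3552 [wait]  node(3,2) S=90.3166 payoff=0.0000 vs cont=13.0238 → 13.0238 [wait]  node(3,3) S=140.4321 payoff=0.0000 vs cont=3.6996 → 3.6996 [wait]  ⇒ S*(3)=-
t_2: node(2,0) S=46.5822 payoff=35.5378 vs cont=37.3004 → 37.3004 [wait]  node(2,1) S=72.4300 payoff=9.6900 vs cont=21.3617 → 21.3617 [wait]  node(2,2) S=112.6204 payoff=0.0000 vs cont=8.7834 → 8.7834 [wait]  ⇒ S*(2)=-
t_1: node(1,0) S=58.0857 payoff=24.0343 vs cont=30.0062 → 30.0062 [wait]  node(1,1) S=90.3166 payoff=0.0000 vs cont=15.6299 → 15.6299 [wait]  ⇒ S*(1)=-
t_0: node(0,0) S=72.4300 payoff=9.6900 vs cont=23.4380 → 23.4380 [wait]  ⇒ S*(0)=-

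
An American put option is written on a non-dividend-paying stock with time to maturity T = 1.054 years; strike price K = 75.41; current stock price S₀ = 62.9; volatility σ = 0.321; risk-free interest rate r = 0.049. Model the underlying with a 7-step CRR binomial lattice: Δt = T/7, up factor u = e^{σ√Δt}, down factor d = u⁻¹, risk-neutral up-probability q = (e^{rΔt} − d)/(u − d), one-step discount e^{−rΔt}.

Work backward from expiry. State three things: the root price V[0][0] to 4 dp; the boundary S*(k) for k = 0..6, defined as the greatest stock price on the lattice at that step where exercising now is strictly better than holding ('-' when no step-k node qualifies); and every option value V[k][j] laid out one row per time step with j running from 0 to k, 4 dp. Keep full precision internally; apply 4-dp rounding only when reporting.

Δt=0.15057, u=1.13265, d=0.88289, q=0.49855, disc=e^(-rΔt)=0.99265
k=7 terminal: V=max(K-S,0) → 49.1084 41.6678 32.1223 19.8765 4.1664 0.0000 0.0000 0.0000
k=6: j=0 S=29.7905 intr=45.6195 cont=45.0652 V=45.6195[EX]; j=1 S=38.2181 intr=37.1919 cont=36.6376 V=37.1919[EX]; j=2 S=49.0298 intr=26.3802 cont=25.8259 V=26.3802[EX]; j=3 S=62.9000 intr=12.5100 cont=11.9557 V=12.5100[EX]; j=4 S=80.6941 intr=0.0000 cont=2.0739 V=2.0739[hold]; j=5 S=103.5219 intr=0.0000 cont=0.0000 V=0.0000[hold]; j=6 S=132.8077 intr=0.0000 cont=0.0000 V=0.0000[hold]  S*(6)=62.9000
k=5: j=0 S=33.7422 intr=41.6678 cont=41.1135 V=41.6678[EX]; j=1 S=43.2877 intr=32.1223 cont=31.5680 V=32.1223[EX]; j=2 S=55.5335 intr=19.8765 cont=19.3222 V=19.8765[EX]; j=3 S=71.2436 intr=4.1664 cont=7.2534 V=7.2534[hold]; j=4 S=91.3981 intr=0.0000 cont=1.0323 V=1.0323[hold]; j=5 S=117.2540 intr=0.0000 cont=0.0000 V=0.0000[hold]  S*(5)=55.5335
k=4: j=0 S=38.2181 intr=37.1919 cont=36.6376 V=37.1919[EX]; j=1 S=49.0298 intr=26.3802 cont=25.8259 V=26.3802[EX]; j=2 S=62.9000 intr=12.5100 cont=13.4834 V=13.4834[hold]; j=3 S=80.6941 intr=0.0000 cont=4.1213 V=4.1213[hold]; j=4 S=103.5219 intr=0.0000 cont=0.5138 V=0.5138[hold]  S*(4)=49.0298
k=3: j=0 S=43.2877 intr=32.1223 cont=31.5680 V=32.1223[EX]; j=1 S=55.5335 intr=19.8765 cont=19.8039 V=19.8765[EX]; j=2 S=71.2436 intr=4.1664 cont=8.7511 V=8.7511[hold]; j=3 S=91.3981 intr=0.0000 cont=2.3057 V=2.3057[hold]  S*(3)=55.5335
k=2: j=0 S=49.0298 intr=26.3802 cont=25.8259 V=26.3802[EX]; j=1 S=62.9000 intr=12.5100 cont=14.2246 V=14.2246[hold]; j=2 S=80.6941 intr=0.0000 cont=5.4971 V=5.4971[hold]  S*(2)=49.0298
k=1: j=0 S=55.5335 intr=19.8765 cont=20.1707 V=20.1707[hold]; j=1 S=71.2436 intr=4.1664 cont=9.8009 V=9.8009[hold]  S*(1)=-
k=0: j=0 S=62.9000 intr=12.5100 cont=14.8906 V=14.8906[hold]  S*(0)=-

price = 14.8906
boundary = - - 49.0298 55.5335 49.0298 55.5335 62.9000
tree:
14.8906
20.1707 9.8009
26.3802 14.2246 5.4971
32.1223 19.8765 8.7511 2.3057
37.1919 26.3802 13.4834 4.1213 0.5138
41.6678 32.1223 19.8765 7.2534 1.0323 0.0000
45.6195 37.1919 26.3802 12.5100 2.0739 0.0000 0.0000
49.1084 41.6678 32.1223 19.8765 4.1664 0.0000 0.0000 0.0000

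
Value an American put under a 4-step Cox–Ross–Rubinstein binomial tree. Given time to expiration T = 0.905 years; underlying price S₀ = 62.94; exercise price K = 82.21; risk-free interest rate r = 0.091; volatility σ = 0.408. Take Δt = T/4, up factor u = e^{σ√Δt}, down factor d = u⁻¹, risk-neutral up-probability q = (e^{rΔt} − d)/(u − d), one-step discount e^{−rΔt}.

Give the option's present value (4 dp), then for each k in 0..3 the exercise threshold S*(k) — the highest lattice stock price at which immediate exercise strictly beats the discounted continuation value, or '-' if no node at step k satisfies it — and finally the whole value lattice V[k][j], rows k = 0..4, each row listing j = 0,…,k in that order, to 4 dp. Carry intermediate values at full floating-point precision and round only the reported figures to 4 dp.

price = 20.4829
boundary = - 51.8375 42.6934 51.8375
tree:
20.4829
30.3725 11.6290
39.5166 19.3539 4.5331
47.0476 30.3725 9.3463 0.0000
53.2502 39.5166 19.2700 0.0000 0.0000

Δt=0.22625, u=1.21418, d=0.82360, q=0.50489, disc=e^(-rΔt)=0.97962
k=4 terminal: V=max(K-S,0) → 53.2502 39.5166 19.2700 0.0000 0.0000
k=3: j=0 S=35.1624 intr=47.0476 cont=45.3723 V=47.0476[EX]; j=1 S=51.8375 intr=30.3725 cont=28.6972 V=30.3725[EX]; j=2 S=76.4204 intr=5.7896 cont=9.3463 V=9.3463[hold]; j=3 S=112.6614 intr=0.0000 cont=0.0000 V=0.0000[hold]  S*(3)=51.8375
k=2: j=0 S=42.6934 intr=39.5166 cont=37.8413 V=39.5166[EX]; j=1 S=62.9400 intr=19.2700 cont=19.3539 V=19.3539[hold]; j=2 S=92.7881 intr=0.0000 cont=4.5331 V=4.5331[hold]  S*(2)=42.6934
k=1: j=0 S=51.8375 intr=30.3725 cont=28.7387 V=30.3725[EX]; j=1 S=76.4204 intr=5.7896 cont=11.6290 V=11.6290[hold]  S*(1)=51.8375
k=0: j=0 S=62.9400 intr=19.2700 cont=20.4829 V=20.4829[hold]  S*(0)=-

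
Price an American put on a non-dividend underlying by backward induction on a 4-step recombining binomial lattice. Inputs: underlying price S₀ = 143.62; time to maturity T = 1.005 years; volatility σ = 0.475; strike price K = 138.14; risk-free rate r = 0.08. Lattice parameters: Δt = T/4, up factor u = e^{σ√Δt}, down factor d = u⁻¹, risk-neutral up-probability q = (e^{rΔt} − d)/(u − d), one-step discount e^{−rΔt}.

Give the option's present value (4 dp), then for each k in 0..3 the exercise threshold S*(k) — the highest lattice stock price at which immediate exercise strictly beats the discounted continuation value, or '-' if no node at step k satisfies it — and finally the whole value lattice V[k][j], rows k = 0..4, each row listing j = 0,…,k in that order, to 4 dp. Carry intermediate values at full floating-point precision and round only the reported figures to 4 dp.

price = 18.6286
boundary = - - 89.2093 113.1911
tree:
18.6286
30.7786 6.4060
48.9307 12.6420 0.0000
67.8316 24.9489 0.0000 0.0000
82.7278 48.9307 0.0000 0.0000 0.0000

Δt=0.25125  u=1.26883  d=0.78813  q=0.48299  discount=0.98010
step 4 (expiry): payoffs max(K−S,0) = 82.7278 48.9307 0.0000 0.0000 0.0000
step 3: (k=3,j=0): S=70.3084, (K−S)⁺=67.8316, hold=65.0827 ⇒ V=67.8316 exercise | (k=3,j=1): S=113.1911, (K−S)⁺=24.9489, hold=24.7941 ⇒ V=24.9489 exercise | (k=3,j=2): S=182.2290, (K−S)⁺=0.0000, hold=0.0000 ⇒ V=0.0000 continue | (k=3,j=3): S=293.3745, (K−S)⁺=0.0000, hold=0.0000 ⇒ V=0.0000 continue  boundary S*=113.1911
step 2: (k=2,j=0): S=89.2093, (K−S)⁺=48.9307, hold=46.1818 ⇒ V=48.9307 exercise | (k=2,j=1): S=143.6200, (K−S)⁺=0.0000, hold=12.6420 ⇒ V=12.6420 continue | (k=2,j=2): S=231.2171, (K−S)⁺=0.0000, hold=0.0000 ⇒ V=0.0000 continue  boundary S*=89.2093
step 1: (k=1,j=0): S=113.1911, (K−S)⁺=24.9489, hold=30.7786 ⇒ V=30.7786 continue | (k=1,j=1): S=182.2290, (K−S)⁺=0.0000, hold=6.4060 ⇒ V=6.4060 continue  boundary S*=-
step 0: (k=0,j=0): S=143.6200, (K−S)⁺=0.0000, hold=18.6286 ⇒ V=18.6286 continue  boundary S*=-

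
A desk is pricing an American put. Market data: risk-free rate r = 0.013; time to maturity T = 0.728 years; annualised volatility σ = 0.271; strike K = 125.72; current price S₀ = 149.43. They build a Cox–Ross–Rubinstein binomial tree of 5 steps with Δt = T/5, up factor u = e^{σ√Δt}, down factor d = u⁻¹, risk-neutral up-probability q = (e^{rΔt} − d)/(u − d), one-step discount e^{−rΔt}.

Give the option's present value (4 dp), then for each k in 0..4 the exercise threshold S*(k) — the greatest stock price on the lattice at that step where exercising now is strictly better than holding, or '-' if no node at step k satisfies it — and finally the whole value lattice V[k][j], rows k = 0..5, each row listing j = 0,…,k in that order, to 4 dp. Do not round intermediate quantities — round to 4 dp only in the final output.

price = 4.1069
boundary = - - - - 98.8101
tree:
4.1069
6.8955 1.1420
11.2995 2.2144 0.0000
17.8942 4.2939 0.0000 0.0000
26.9099 8.3262 0.0000 0.0000 0.0000
36.6170 16.1452 0.0000 0.0000 0.0000 0.0000

Δt=0.14560  u=1.10894  d=0.90176  q=0.48332  discount=0.99811
step 5 (expiry): payoffs max(K−S,0) = 36.6170 16.1452 0.0000 0.0000 0.0000 0.0000
step 4: (k=4,j=0): S=98.8101, (K−S)⁺=26.9099, hold=26.6721 ⇒ V=26.9099 exercise | (k=4,j=1): S=121.5121, (K−S)⁺=4.2079, hold=8.3262 ⇒ V=8.3262 continue | (k=4,j=2): S=149.4300, (K−S)⁺=0.0000, hold=0.0000 ⇒ V=0.0000 continue | (k=4,j=3): S=183.7621, (K−S)⁺=0.0000, hold=0.0000 ⇒ V=0.0000 continue | (k=4,j=4): S=225.9822, (K−S)⁺=0.0000, hold=0.0000 ⇒ V=0.0000 continue  boundary S*=98.8101
step 3: (k=3,j=0): S=109.5748, (K−S)⁺=16.1452, hold=17.8942 ⇒ V=17.8942 continue | (k=3,j=1): S=134.7500, (K−S)⁺=0.0000, hold=4.2939 ⇒ V=4.2939 continue | (k=3,j=2): S=165.7093, (K−S)⁺=0.0000, hold=0.0000 ⇒ V=0.0000 continue | (k=3,j=3): S=203.7817, (K−S)⁺=0.0000, hold=0.0000 ⇒ V=0.0000 continue  boundary S*=-
step 2: (k=2,j=0): S=121.5121, (K−S)⁺=4.2079, hold=11.2995 ⇒ V=11.2995 continue | (k=2,j=1): S=149.4300, (K−S)⁺=0.0000, hold=2.2144 ⇒ V=2.2144 continue | (k=2,j=2): S=183.7621, (K−S)⁺=0.0000, hold=0.0000 ⇒ V=0.0000 continue  boundary S*=-
step 1: (k=1,j=0): S=134.7500, (K−S)⁺=0.0000, hold=6.8955 ⇒ V=6.8955 continue | (k=1,j=1): S=165.7093, (K−S)⁺=0.0000, hold=1.1420 ⇒ V=1.1420 continue  boundary S*=-
step 0: (k=0,j=0): S=149.4300, (K−S)⁺=0.0000, hold=4.1069 ⇒ V=4.1069 continue  boundary S*=-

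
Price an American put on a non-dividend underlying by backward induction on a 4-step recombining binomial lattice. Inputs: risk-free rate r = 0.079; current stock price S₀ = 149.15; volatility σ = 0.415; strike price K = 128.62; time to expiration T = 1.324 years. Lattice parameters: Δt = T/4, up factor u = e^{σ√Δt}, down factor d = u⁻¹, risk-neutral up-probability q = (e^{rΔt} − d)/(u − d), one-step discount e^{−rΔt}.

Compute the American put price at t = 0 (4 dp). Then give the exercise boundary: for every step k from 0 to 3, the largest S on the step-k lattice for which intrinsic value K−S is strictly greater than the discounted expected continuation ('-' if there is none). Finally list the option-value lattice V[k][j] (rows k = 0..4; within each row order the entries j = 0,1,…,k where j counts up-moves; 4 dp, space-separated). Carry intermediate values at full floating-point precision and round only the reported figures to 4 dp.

Δt=0.33100, u=1.26967, d=0.78760, q=0.49555, disc=e^(-rΔt)=0.97419
k=4 terminal: V=max(K-S,0) → 71.2276 36.0993 0.0000 0.0000 0.0000
k=3: j=0 S=72.8696 intr=55.7504 cont=52.4307 V=55.7504[EX]; j=1 S=117.4711 intr=11.1489 cont=17.7403 V=17.7403[hold]; j=2 S=189.3719 intr=0.0000 cont=0.0000 V=0.0000[hold]; j=3 S=305.2812 intr=0.0000 cont=0.0000 V=0.0000[hold]  S*(3)=72.8696
k=2: j=0 S=92.5207 intr=36.0993 cont=35.9617 V=36.0993[EX]; j=1 S=149.1500 intr=0.0000 cont=8.7181 V=8.7181[hold]; j=2 S=240.4406 intr=0.0000 cont=0.0000 V=0.0000[hold]  S*(2)=92.5207
k=1: j=0 S=117.4711 intr=11.1489 cont=21.9490 V=21.9490[hold]; j=1 S=189.3719 intr=0.0000 cont=4.2843 V=4.2843[hold]  S*(1)=-
k=0: j=0 S=149.1500 intr=0.0000 cont=12.8547 V=12.8547[hold]  S*(0)=-

price = 12.8547
boundary = - - 92.5207 72.8696
tree:
12.8547
21.9490 4.2843
36.0993 8.7181 0.0000
55.7504 17.7403 0.0000 0.0000
71.2276 36.0993 0.0000 0.0000 0.0000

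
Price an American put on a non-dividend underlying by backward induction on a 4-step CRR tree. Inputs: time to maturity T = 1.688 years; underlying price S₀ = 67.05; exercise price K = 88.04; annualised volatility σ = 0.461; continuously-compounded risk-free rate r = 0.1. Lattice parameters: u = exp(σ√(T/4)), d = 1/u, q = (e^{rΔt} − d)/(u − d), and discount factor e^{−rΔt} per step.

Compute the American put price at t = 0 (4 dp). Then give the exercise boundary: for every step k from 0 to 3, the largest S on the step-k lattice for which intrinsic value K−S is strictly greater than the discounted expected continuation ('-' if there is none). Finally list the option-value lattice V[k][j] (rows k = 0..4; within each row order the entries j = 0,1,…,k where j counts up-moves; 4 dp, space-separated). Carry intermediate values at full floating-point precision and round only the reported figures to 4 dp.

price = 24.9717
boundary = - 49.6981 36.8367 49.6981
tree:
24.9717
38.3419 13.5852
51.2033 23.3268 4.8889
60.7363 38.3419 10.1300 0.0000
67.8023 51.2033 20.9900 0.0000 0.0000

Δt=0.42200, u=1.34915, d=0.74121, q=0.49659, disc=e^(-rΔt)=0.95868
k=4 terminal: V=max(K-S,0) → 67.8023 51.2033 20.9900 0.0000 0.0000
k=3: j=0 S=27.3037 intr=60.7363 cont=57.0984 V=60.7363[EX]; j=1 S=49.6981 intr=38.3419 cont=34.7039 V=38.3419[EX]; j=2 S=90.4603 intr=0.0000 cont=10.1300 V=10.1300[hold]; j=3 S=164.6557 intr=0.0000 cont=0.0000 V=0.0000[hold]  S*(3)=49.6981
k=2: j=0 S=36.8367 intr=51.2033 cont=47.5654 V=51.2033[EX]; j=1 S=67.0500 intr=20.9900 cont=23.3268 V=23.3268[hold]; j=2 S=122.0443 intr=0.0000 cont=4.8889 V=4.8889[hold]  S*(2)=36.8367
k=1: j=0 S=49.6981 intr=38.3419 cont=35.8164 V=38.3419[EX]; j=1 S=90.4603 intr=0.0000 cont=13.5852 V=13.5852[hold]  S*(1)=49.6981
k=0: j=0 S=67.0500 intr=20.9900 cont=24.9717 V=24.9717[hold]  S*(0)=-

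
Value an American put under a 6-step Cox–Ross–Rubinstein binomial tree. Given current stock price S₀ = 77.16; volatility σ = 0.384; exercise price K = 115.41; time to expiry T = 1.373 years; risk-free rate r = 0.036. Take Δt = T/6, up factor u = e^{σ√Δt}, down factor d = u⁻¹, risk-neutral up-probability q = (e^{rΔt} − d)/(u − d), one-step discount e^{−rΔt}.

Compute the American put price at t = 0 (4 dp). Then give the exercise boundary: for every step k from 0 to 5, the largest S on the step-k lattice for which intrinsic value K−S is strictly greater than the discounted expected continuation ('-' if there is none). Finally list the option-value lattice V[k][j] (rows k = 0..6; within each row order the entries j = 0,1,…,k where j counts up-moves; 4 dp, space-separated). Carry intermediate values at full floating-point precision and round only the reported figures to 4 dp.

Δt=0.22883  u=1.20165  d=0.83219  q=0.47660  discount=0.99180
step 6 (expiry): payoffs max(K−S,0) = 89.7809 78.4028 61.9734 38.2500 3.9946 0.0000 0.0000
step 5: (k=5,j=0): S=30.7971, (K−S)⁺=84.6129, hold=83.6661 ⇒ V=84.6129 exercise | (k=5,j=1): S=44.4695, (K−S)⁺=70.9405, hold=69.9936 ⇒ V=70.9405 exercise | (k=5,j=2): S=64.2119, (K−S)⁺=51.1981, hold=50.2512 ⇒ V=51.1981 exercise | (k=5,j=3): S=92.7190, (K−S)⁺=22.6910, hold=21.7442 ⇒ V=22.6910 exercise | (k=5,j=4): S=133.8819, (K−S)⁺=0.0000, hold=2.0736 ⇒ V=2.0736 continue | (k=5,j=5): S=193.3192, (K−S)⁺=0.0000, hold=0.0000 ⇒ V=0.0000 continue  boundary S*=92.7190
step 4: (k=4,j=0): S=37.0072, (K−S)⁺=78.4028, hold=77.4560 ⇒ V=78.4028 exercise | (k=4,j=1): S=53.4366, (K−S)⁺=61.9734, hold=61.0265 ⇒ V=61.9734 exercise | (k=4,j=2): S=77.1600, (K−S)⁺=38.2500, hold=37.3032 ⇒ V=38.2500 exercise | (k=4,j=3): S=111.4154, (K−S)⁺=3.9946, hold=12.7593 ⇒ V=12.7593 continue | (k=4,j=4): S=160.8786, (K−S)⁺=0.0000, hold=1.0764 ⇒ V=1.0764 continue  boundary S*=77.1600
step 3: (k=3,j=0): S=44.4695, (K−S)⁺=70.9405, hold=69.9936 ⇒ V=70.9405 exercise | (k=3,j=1): S=64.2119, (K−S)⁺=51.1981, hold=50.2512 ⇒ V=51.1981 exercise | (k=3,j=2): S=92.7190, (K−S)⁺=22.6910, hold=25.8871 ⇒ V=25.8871 continue | (k=3,j=3): S=133.8819, (K−S)⁺=0.0000, hold=7.1323 ⇒ V=7.1323 continue  boundary S*=64.2119
step 2: (k=2,j=0): S=53.4366, (K−S)⁺=61.9734, hold=61.0265 ⇒ V=61.9734 exercise | (k=2,j=1): S=77.1600, (K−S)⁺=38.2500, hold=38.8139 ⇒ V=38.8139 continue | (k=2,j=2): S=111.4154, (K−S)⁺=3.9946, hold=16.8096 ⇒ V=16.8096 continue  boundary S*=53.4366
step 1: (k=1,j=0): S=64.2119, (K−S)⁺=51.1981, hold=50.5178 ⇒ V=51.1981 exercise | (k=1,j=1): S=92.7190, (K−S)⁺=22.6910, hold=28.0944 ⇒ V=28.0944 continue  boundary S*=64.2119
step 0: (k=0,j=0): S=77.1600, (K−S)⁺=38.2500, hold=39.8573 ⇒ V=39.8573 continue  boundary S*=-

price = 39.8573
boundary = - 64.2119 53.4366 64.2119 77.1600 92.7190
tree:
39.8573
51.1981 28.0944
61.9734 38.8139 16.8096
70.9405 51.1981 25.8871 7.1323
78.4028 61.9734 38.2500 12.7593 1.0764
84.6129 70.9405 51.1981 22.6910 2.0736 0.0000
89.7809 78.4028 61.9734 38.2500 3.9946 0.0000 0.0000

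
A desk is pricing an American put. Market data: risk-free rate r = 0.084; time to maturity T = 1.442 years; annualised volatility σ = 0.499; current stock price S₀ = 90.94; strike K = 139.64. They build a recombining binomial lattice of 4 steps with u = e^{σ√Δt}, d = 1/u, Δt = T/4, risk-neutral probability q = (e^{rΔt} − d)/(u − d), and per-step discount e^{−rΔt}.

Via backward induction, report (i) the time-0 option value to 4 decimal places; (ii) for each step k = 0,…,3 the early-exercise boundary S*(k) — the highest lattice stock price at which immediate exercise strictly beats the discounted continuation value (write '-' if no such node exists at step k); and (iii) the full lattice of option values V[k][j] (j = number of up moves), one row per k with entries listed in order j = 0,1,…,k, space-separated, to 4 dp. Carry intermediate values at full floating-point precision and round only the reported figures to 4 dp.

price = 50.8301
boundary = - 67.3964 90.9400 67.3964
tree:
50.8301
72.2436 30.5583
89.6919 48.7000 12.5763
102.6230 72.2436 24.7480 0.0000
112.2064 89.6919 48.7000 0.0000 0.0000

Δt=0.36050  u=1.34933  d=0.74111  q=0.47620  discount=0.97017
step 4 (expiry): payoffs max(K−S,0) = 112.2064 89.6919 48.7000 0.0000 0.0000
step 3: (k=3,j=0): S=37.0170, (K−S)⁺=102.6230, hold=98.4578 ⇒ V=102.6230 exercise | (k=3,j=1): S=67.3964, (K−S)⁺=72.2436, hold=68.0784 ⇒ V=72.2436 exercise | (k=3,j=2): S=122.7080, (K−S)⁺=16.9320, hold=24.7480 ⇒ V=24.7480 continue | (k=3,j=3): S=223.4133, (K−S)⁺=0.0000, hold=0.0000 ⇒ V=0.0000 continue  boundary S*=67.3964
step 2: (k=2,j=0): S=49.9481, (K−S)⁺=89.6919, hold=85.5267 ⇒ V=89.6919 exercise | (k=2,j=1): S=90.9400, (K−S)⁺=48.7000, hold=48.1458 ⇒ V=48.7000 exercise | (k=2,j=2): S=165.5736, (K−S)⁺=0.0000, hold=12.5763 ⇒ V=12.5763 continue  boundary S*=90.9400
step 1: (k=1,j=0): S=67.3964, (K−S)⁺=72.2436, hold=68.0784 ⇒ V=72.2436 exercise | (k=1,j=1): S=122.7080, (K−S)⁺=16.9320, hold=30.5583 ⇒ V=30.5583 continue  boundary S*=67.3964
step 0: (k=0,j=0): S=90.9400, (K−S)⁺=48.7000, hold=50.8301 ⇒ V=50.8301 continue  boundary S*=-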